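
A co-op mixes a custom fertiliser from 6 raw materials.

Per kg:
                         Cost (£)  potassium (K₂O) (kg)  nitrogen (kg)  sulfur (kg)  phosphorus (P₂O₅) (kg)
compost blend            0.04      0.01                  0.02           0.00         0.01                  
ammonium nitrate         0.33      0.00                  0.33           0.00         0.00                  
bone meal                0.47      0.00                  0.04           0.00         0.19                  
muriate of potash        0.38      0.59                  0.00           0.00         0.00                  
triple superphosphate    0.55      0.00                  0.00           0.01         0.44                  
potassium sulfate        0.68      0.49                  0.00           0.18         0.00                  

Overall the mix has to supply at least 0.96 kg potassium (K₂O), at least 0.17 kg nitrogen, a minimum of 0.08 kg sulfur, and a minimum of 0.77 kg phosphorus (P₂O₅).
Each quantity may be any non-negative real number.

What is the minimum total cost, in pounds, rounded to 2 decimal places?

£1.88

Let x1 = kg of compost blend, x2 = kg of ammonium nitrate, x3 = kg of bone meal, x4 = kg of muriate of potash, x5 = kg of triple superphosphate, x6 = kg of potassium sulfate.
Minimize 0.04x1 + 0.33x2 + 0.47x3 + 0.38x4 + 0.55x5 + 0.68x6 with:
  0.01x1 + 0.59x4 + 0.49x6 ≥ 0.96   (potassium (K₂O))
  0.02x1 + 0.33x2 + 0.04x3 ≥ 0.17   (nitrogen)
  0.01x5 + 0.18x6 ≥ 0.08   (sulfur)
  0.01x1 + 0.19x3 + 0.44x5 ≥ 0.77   (phosphorus (P₂O₅))
  x1, x2, x3, x4, x5, x6 ≥ 0.
The cheapest feasible vertex uses only ammonium nitrate, muriate of potash, triple superphosphate, potassium sulfate; compost blend, bone meal are not used. Binding constraints: potassium (K₂O), nitrogen, sulfur, phosphorus (P₂O₅).
That vertex is x2 = 0.5152, x4 = 1.339, x5 = 1.75, x6 = 0.3472.
Objective = 0.33·0.5152 + 0.38·1.339 + 0.55·1.75 + 0.68·0.3472 = 1.8774.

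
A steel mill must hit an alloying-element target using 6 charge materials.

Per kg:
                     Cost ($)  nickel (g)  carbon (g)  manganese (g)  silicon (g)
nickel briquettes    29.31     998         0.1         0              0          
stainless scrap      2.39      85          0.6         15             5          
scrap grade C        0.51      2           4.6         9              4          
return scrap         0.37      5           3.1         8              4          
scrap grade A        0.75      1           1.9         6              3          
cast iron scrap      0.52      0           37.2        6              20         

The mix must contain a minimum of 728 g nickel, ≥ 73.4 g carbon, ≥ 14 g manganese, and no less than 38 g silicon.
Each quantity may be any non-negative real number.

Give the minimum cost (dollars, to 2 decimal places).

$21.42

This is a linear program. Let x1 = kg of nickel briquettes, x2 = kg of stainless scrap, x3 = kg of scrap grade C, x4 = kg of return scrap, x5 = kg of scrap grade A, x6 = kg of cast iron scrap.
min 29.31x1 + 2.39x2 + 0.51x3 + 0.37x4 + 0.75x5 + 0.52x6 s.t.:
  998x1 + 85x2 + 2x3 + 5x4 + 1x5 ≥ 728   (nickel)
  0.1x1 + 0.6x2 + 4.6x3 + 3.1x4 + 1.9x5 + 37.2x6 ≥ 73.4   (carbon)
  15x2 + 9x3 + 8x4 + 6x5 + 6x6 ≥ 14   (manganese)
  5x2 + 4x3 + 4x4 + 3x5 + 20x6 ≥ 38   (silicon)
  x1, x2, x3, x4, x5, x6 ≥ 0.
The optimal basis is {stainless scrap, cast iron scrap}; nickel briquettes, scrap grade C, return scrap, scrap grade A drop out. Binding constraints: nickel and carbon.
So stainless scrap = 8.565 kg, cast iron scrap = 1.835 kg.
Hence cost = 2.39·8.565 + 0.52·1.835 = $21.4246.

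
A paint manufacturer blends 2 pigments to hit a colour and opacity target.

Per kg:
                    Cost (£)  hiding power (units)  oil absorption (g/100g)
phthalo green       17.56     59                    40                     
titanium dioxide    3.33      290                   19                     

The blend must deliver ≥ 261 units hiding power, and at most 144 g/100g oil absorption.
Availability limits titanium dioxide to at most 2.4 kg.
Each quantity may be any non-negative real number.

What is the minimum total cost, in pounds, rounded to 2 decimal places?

£3.00

Let x1 = kg of phthalo green, x2 = kg of titanium dioxide.
Minimize 17.56x1 + 3.33x2 with:
  59x1 + 290x2 ≥ 261   (hiding power)
  40x1 + 19x2 ≤ 144   (oil absorption)
  x2 ≤ 2.4
  x1, x2 ≥ 0.
The optimal basis is {titanium dioxide}; phthalo green drops out. The hiding power requirement is met with equality.
Optimal quantities: titanium dioxide = 0.9 kg.
Cost = 3.33·0.9 = 2.9970.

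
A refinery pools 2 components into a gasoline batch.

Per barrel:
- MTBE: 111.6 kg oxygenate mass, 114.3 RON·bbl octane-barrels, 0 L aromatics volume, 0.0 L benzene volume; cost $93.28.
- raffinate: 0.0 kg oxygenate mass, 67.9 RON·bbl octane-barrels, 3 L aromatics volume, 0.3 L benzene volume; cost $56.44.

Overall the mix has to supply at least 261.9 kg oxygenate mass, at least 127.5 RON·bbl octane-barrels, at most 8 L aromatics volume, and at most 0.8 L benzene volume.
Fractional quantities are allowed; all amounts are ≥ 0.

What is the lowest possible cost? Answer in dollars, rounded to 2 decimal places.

Set it up as a linear program. Let x1 = barrels of MTBE, x2 = barrels of raffinate.
Minimise 93.28x1 + 56.44x2 with:
  111.6x1 ≥ 261.9   (oxygenate mass)
  114.3x1 + 67.9x2 ≥ 127.5   (octane-barrels)
  3x2 ≤ 8   (aromatics volume)
  0.3x2 ≤ 0.8   (benzene volume)
  x1, x2 ≥ 0.
The optimal basis is {MTBE}; raffinate drops out. The oxygenate mass requirement is met with equality.
Solving gives x1 = 2.3468.
Objective = 93.28·2.3468 = 218.9095.

$218.91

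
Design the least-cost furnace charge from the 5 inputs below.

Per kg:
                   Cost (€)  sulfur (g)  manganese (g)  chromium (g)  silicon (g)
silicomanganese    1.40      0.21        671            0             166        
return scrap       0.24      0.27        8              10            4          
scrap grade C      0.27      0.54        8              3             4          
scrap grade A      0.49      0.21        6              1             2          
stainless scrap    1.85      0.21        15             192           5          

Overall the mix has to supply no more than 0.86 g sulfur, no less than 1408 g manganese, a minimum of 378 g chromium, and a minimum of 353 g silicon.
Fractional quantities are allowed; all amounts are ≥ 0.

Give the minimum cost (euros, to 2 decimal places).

This is a linear program. Let x1 = kg of silicomanganese, x2 = kg of return scrap, x3 = kg of scrap grade C, x4 = kg of scrap grade A, x5 = kg of stainless scrap.
Minimize 1.4x1 + 0.24x2 + 0.27x3 + 0.49x4 + 1.85x5 s.t.:
  0.21x1 + 0.27x2 + 0.54x3 + 0.21x4 + 0.21x5 ≤ 0.86   (sulfur)
  671x1 + 8x2 + 8x3 + 6x4 + 15x5 ≥ 1408   (manganese)
  10x2 + 3x3 + 1x4 + 192x5 ≥ 378   (chromium)
  166x1 + 4x2 + 4x3 + 2x4 + 5x5 ≥ 353   (silicon)
  x1, x2, x3, x4, x5 ≥ 0.
The minimum-cost mix takes nothing from return scrap, scrap grade C, scrap grade A — only silicomanganese, stainless scrap. Binding constraints: chromium and silicon.
Optimal quantities: silicomanganese = 2.067 kg, stainless scrap = 1.969 kg.
Cost = 1.4·2.067 + 1.85·1.969 = 6.5365.

€6.54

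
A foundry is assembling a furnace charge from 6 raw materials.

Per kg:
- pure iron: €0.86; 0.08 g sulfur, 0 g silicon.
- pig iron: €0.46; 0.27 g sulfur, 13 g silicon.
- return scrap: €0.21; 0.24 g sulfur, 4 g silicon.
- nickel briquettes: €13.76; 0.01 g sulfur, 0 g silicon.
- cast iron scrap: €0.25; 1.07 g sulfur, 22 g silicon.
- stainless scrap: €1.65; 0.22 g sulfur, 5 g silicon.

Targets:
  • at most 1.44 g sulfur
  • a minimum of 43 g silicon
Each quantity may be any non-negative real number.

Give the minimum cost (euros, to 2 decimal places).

Let x1 = kg of pure iron, x2 = kg of pig iron, x3 = kg of return scrap, x4 = kg of nickel briquettes, x5 = kg of cast iron scrap, x6 = kg of stainless scrap.
min 0.86x1 + 0.46x2 + 0.21x3 + 13.76x4 + 0.25x5 + 1.65x6 subject to:
  0.08x1 + 0.27x2 + 0.24x3 + 0.01x4 + 1.07x5 + 0.22x6 ≤ 1.44   (sulfur)
  13x2 + 4x3 + 22x5 + 5x6 ≥ 43   (silicon)
  x1, x2, x3, x4, x5, x6 ≥ 0.
The cheapest feasible vertex uses only pig iron, cast iron scrap; pure iron, return scrap, nickel briquettes, stainless scrap are not used. There the sulfur and silicon constraints are tight.
So pig iron = 1.798 kg, cast iron scrap = 0.8921 kg.
Total cost: 0.46·1.798 + 0.25·0.8921 = 1.0501.

€1.05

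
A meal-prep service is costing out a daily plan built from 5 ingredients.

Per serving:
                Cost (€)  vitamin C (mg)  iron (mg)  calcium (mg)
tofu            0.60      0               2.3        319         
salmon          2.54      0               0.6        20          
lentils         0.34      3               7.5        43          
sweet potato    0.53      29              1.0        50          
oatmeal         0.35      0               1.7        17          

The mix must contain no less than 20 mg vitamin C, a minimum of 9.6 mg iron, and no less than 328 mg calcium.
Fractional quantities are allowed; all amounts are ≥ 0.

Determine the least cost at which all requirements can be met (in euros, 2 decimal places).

€1.12

Set it up as a linear program. Let x1 = servings of tofu, x2 = servings of salmon, x3 = servings of lentils, x4 = servings of sweet potato, x5 = servings of oatmeal.
min 0.6x1 + 2.54x2 + 0.34x3 + 0.53x4 + 0.35x5 s.t.:
  3x3 + 29x4 ≥ 20   (vitamin C)
  2.3x1 + 0.6x2 + 7.5x3 + 1x4 + 1.7x5 ≥ 9.6   (iron)
  319x1 + 20x2 + 43x3 + 50x4 + 17x5 ≥ 328   (calcium)
  x1, x2, x3, x4, x5 ≥ 0.
The cheapest feasible vertex uses only tofu, lentils, sweet potato; salmon, oatmeal are not used. The vitamin C, iron, calcium requirements are met with equality.
Solving gives x1 = 0.807, x3 = 0.9537, x4 = 0.591.
Objective = 0.6·0.807 + 0.34·0.9537 + 0.53·0.591 = 1.1217.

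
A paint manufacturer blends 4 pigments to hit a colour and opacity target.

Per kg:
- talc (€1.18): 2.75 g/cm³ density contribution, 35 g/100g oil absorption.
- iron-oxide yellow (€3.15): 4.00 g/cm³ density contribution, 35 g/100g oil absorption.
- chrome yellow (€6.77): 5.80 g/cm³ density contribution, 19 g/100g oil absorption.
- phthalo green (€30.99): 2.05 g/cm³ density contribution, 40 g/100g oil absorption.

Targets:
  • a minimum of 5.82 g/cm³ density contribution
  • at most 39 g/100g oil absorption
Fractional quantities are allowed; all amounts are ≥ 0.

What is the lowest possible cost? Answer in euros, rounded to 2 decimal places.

€5.24

This is a linear program. Let x1 = kg of talc, x2 = kg of iron-oxide yellow, x3 = kg of chrome yellow, x4 = kg of phthalo green.
Minimize 1.18x1 + 3.15x2 + 6.77x3 + 30.99x4 with:
  2.75x1 + 4x2 + 5.8x3 + 2.05x4 ≥ 5.82   (density contribution)
  35x1 + 35x2 + 19x3 + 40x4 ≤ 39   (oil absorption)
  x1, x2, x3, x4 ≥ 0.
At the optimum only talc, chrome yellow are positive (iron-oxide yellow, phthalo green = 0). There the density contribution and oil absorption constraints are tight.
Solving gives x1 = 0.767, x3 = 0.6398.
Cost = 1.18·0.767 + 6.77·0.6398 = 5.2365.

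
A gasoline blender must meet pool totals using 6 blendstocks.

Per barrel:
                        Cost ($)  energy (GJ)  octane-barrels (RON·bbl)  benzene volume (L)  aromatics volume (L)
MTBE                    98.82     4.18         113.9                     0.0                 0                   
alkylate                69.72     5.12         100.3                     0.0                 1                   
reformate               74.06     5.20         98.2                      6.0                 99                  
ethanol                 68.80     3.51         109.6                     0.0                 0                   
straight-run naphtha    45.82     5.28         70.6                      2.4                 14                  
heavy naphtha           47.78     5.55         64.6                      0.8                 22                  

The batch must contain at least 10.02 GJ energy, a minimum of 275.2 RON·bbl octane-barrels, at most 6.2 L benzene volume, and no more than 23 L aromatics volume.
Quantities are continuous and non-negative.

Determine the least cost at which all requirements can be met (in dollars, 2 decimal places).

$173.35

Treat it as an LP. Let x1 = barrels of MTBE, x2 = barrels of alkylate, x3 = barrels of reformate, x4 = barrels of ethanol, x5 = barrels of straight-run naphtha, x6 = barrels of heavy naphtha.
min 98.82x1 + 69.72x2 + 74.06x3 + 68.8x4 + 45.82x5 + 47.78x6 with:
  4.18x1 + 5.12x2 + 5.2x3 + 3.51x4 + 5.28x5 + 5.55x6 ≥ 10.02   (energy)
  113.9x1 + 100.3x2 + 98.2x3 + 109.6x4 + 70.6x5 + 64.6x6 ≥ 275.2   (octane-barrels)
  6x3 + 2.4x5 + 0.8x6 ≤ 6.2   (benzene volume)
  1x2 + 99x3 + 14x5 + 22x6 ≤ 23   (aromatics volume)
  x1, x2, x3, x4, x5, x6 ≥ 0.
At the optimum only ethanol, straight-run naphtha are positive (MTBE, alkylate, reformate, heavy naphtha = 0). The energy and octane-barrels requirements are met with equality.
Optimal quantities: ethanol = 2.2535 barrels, straight-run naphtha = 0.39966 barrels.
Cost = 68.8·2.2535 + 45.82·0.39966 = 173.3532.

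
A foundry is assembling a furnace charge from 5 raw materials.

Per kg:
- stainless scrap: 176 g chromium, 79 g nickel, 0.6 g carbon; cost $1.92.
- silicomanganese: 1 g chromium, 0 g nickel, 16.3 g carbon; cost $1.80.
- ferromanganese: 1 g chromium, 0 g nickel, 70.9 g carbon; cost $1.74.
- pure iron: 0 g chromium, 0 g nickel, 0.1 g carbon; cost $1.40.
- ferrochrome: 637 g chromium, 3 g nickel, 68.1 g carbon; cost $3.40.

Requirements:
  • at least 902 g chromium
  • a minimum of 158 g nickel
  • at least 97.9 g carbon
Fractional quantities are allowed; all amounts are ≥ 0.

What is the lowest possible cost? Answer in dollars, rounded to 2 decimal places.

Treat it as an LP. Let x1 = kg of stainless scrap, x2 = kg of silicomanganese, x3 = kg of ferromanganese, x4 = kg of pure iron, x5 = kg of ferrochrome.
Minimize 1.92x1 + 1.8x2 + 1.74x3 + 1.4x4 + 3.4x5 with:
  176x1 + 1x2 + 1x3 + 637x5 ≥ 902   (chromium)
  79x1 + 3x5 ≥ 158   (nickel)
  0.6x1 + 16.3x2 + 70.9x3 + 0.1x4 + 68.1x5 ≥ 97.9   (carbon)
  x1, x2, x3, x4, x5 ≥ 0.
The cheapest feasible vertex uses only stainless scrap, ferromanganese, ferrochrome; silicomanganese, pure iron are not used. Binding constraints: chromium, nickel, carbon.
That vertex is x1 = 1.967, x3 = 0.5269, x5 = 0.8717.
Objective = 1.92·1.967 + 1.74·0.5269 + 3.4·0.8717 = 7.6572.

$7.66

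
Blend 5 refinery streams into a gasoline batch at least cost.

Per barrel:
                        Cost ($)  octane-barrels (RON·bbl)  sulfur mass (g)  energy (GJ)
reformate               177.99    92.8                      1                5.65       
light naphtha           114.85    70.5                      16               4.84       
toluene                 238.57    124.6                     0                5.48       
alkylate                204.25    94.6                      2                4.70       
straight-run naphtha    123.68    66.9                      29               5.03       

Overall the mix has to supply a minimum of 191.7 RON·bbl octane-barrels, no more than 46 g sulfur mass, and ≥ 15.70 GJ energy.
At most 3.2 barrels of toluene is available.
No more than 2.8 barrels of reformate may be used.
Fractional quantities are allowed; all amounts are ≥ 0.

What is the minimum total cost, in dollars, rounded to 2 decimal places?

Set it up as a linear program. Let x1 = barrels of reformate, x2 = barrels of light naphtha, x3 = barrels of toluene, x4 = barrels of alkylate, x5 = barrels of straight-run naphtha.
min 177.99x1 + 114.85x2 + 238.57x3 + 204.25x4 + 123.68x5 s.t.:
  92.8x1 + 70.5x2 + 124.6x3 + 94.6x4 + 66.9x5 ≥ 191.7   (octane-barrels)
  1x1 + 16x2 + 2x4 + 29x5 ≤ 46   (sulfur mass)
  5.65x1 + 4.84x2 + 5.48x3 + 4.7x4 + 5.03x5 ≥ 15.7   (energy)
  x3 ≤ 3.2
  x1 ≤ 2.8
  x1, x2, x3, x4, x5 ≥ 0.
The optimal basis is {reformate, light naphtha}; toluene, alkylate, straight-run naphtha drop out. Binding constraints: sulfur mass and energy.
Solving gives x1 = 0.3338, x2 = 2.8541.
Objective = 177.99·0.3338 + 114.85·2.8541 = 387.2064.

$387.21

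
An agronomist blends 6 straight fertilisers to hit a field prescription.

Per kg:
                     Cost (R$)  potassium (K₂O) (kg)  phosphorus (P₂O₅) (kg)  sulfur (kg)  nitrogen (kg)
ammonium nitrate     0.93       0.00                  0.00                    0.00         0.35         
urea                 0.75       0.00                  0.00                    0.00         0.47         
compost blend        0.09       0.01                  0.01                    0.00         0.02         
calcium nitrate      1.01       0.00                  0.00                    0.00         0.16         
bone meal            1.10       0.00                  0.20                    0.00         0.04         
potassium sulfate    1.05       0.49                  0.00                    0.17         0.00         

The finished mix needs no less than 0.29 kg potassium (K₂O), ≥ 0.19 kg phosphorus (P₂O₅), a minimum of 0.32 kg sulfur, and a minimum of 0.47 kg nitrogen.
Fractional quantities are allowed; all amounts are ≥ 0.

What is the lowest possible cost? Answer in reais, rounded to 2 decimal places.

Set it up as a linear program. Let x1 = kg of ammonium nitrate, x2 = kg of urea, x3 = kg of compost blend, x4 = kg of calcium nitrate, x5 = kg of bone meal, x6 = kg of potassium sulfate.
min 0.93x1 + 0.75x2 + 0.09x3 + 1.01x4 + 1.1x5 + 1.05x6 s.t.:
  0.01x3 + 0.49x6 ≥ 0.29   (potassium (K₂O))
  0.01x3 + 0.2x5 ≥ 0.19   (phosphorus (P₂O₅))
  0.17x6 ≥ 0.32   (sulfur)
  0.35x1 + 0.47x2 + 0.02x3 + 0.16x4 + 0.04x5 ≥ 0.47   (nitrogen)
  x1, x2, x3, x4, x5, x6 ≥ 0.
The cheapest feasible vertex uses only urea, bone meal, potassium sulfate; ammonium nitrate, compost blend, calcium nitrate are not used. Binding constraints: phosphorus (P₂O₅), sulfur, nitrogen.
So urea = 0.9191 kg, bone meal = 0.95 kg, potassium sulfate = 1.882 kg.
Hence cost = 0.75·0.9191 + 1.1·0.95 + 1.05·1.882 = R$3.7104.

R$3.71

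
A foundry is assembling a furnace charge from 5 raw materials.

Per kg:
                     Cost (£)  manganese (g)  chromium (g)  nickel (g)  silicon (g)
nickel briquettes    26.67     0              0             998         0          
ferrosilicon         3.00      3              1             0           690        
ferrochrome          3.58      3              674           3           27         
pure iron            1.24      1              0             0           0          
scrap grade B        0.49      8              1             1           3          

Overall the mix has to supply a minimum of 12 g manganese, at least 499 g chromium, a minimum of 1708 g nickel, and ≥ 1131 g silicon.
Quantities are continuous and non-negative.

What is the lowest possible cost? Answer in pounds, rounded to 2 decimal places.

Treat it as an LP. Let x1 = kg of nickel briquettes, x2 = kg of ferrosilicon, x3 = kg of ferrochrome, x4 = kg of pure iron, x5 = kg of scrap grade B.
Minimize 26.67x1 + 3x2 + 3.58x3 + 1.24x4 + 0.49x5 subject to:
  3x2 + 3x3 + 1x4 + 8x5 ≥ 12   (manganese)
  1x2 + 674x3 + 1x5 ≥ 499   (chromium)
  998x1 + 3x3 + 1x5 ≥ 1708   (nickel)
  690x2 + 27x3 + 3x5 ≥ 1131   (silicon)
  x1, x2, x3, x4, x5 ≥ 0.
The cheapest feasible vertex uses only nickel briquettes, ferrosilicon, ferrochrome, scrap grade B; pure iron is not used. Binding constraints: manganese, chromium, nickel, silicon.
Optimal quantities: nickel briquettes = 1.7086 kg, ferrosilicon = 1.6076 kg, ferrochrome = 0.73705 kg, scrap grade B = 0.62076 kg.
Objective = 26.67·1.7086 + 3·1.6076 + 3.58·0.73705 + 0.49·0.62076 = 53.3340.

£53.33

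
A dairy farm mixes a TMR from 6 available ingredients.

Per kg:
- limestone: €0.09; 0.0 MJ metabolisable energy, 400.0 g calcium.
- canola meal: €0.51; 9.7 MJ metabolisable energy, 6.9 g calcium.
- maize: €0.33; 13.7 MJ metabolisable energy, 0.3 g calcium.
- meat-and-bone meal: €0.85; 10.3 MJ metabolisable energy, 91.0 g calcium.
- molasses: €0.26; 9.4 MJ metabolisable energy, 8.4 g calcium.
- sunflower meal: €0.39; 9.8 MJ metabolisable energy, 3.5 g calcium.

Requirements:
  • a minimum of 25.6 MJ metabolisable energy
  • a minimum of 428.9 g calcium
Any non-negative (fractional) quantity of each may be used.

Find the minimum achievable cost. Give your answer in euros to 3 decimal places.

€0.713

Treat it as an LP. Let x1 = kg of limestone, x2 = kg of canola meal, x3 = kg of maize, x4 = kg of meat-and-bone meal, x5 = kg of molasses, x6 = kg of sunflower meal.
Minimize 0.09x1 + 0.51x2 + 0.33x3 + 0.85x4 + 0.26x5 + 0.39x6 subject to:
  9.7x2 + 13.7x3 + 10.3x4 + 9.4x5 + 9.8x6 ≥ 25.6   (metabolisable energy)
  400x1 + 6.9x2 + 0.3x3 + 91x4 + 8.4x5 + 3.5x6 ≥ 428.9   (calcium)
  x1, x2, x3, x4, x5, x6 ≥ 0.
The cheapest feasible vertex uses only limestone, maize; canola meal, meat-and-bone meal, molasses, sunflower meal are not used. Binding constraints: metabolisable energy and calcium.
Optimal quantities: limestone = 1.071 kg, maize = 1.869 kg.
Cost = 0.09·1.071 + 0.33·1.869 = 0.71316.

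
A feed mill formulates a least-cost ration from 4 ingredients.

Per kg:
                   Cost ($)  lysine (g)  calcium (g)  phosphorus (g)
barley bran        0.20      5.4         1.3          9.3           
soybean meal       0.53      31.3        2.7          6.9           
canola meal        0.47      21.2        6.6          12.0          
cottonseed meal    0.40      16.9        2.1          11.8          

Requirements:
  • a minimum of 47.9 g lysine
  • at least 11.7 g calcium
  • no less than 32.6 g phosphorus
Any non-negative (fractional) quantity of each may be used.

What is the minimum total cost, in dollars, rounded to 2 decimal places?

Treat it as an LP. Let x1 = kg of barley bran, x2 = kg of soybean meal, x3 = kg of canola meal, x4 = kg of cottonseed meal.
Minimize 0.2x1 + 0.53x2 + 0.47x3 + 0.4x4 s.t.:
  5.4x1 + 31.3x2 + 21.2x3 + 16.9x4 ≥ 47.9   (lysine)
  1.3x1 + 2.7x2 + 6.6x3 + 2.1x4 ≥ 11.7   (calcium)
  9.3x1 + 6.9x2 + 12x3 + 11.8x4 ≥ 32.6   (phosphorus)
  x1, x2, x3, x4 ≥ 0.
The minimum-cost mix takes nothing from cottonseed meal — only barley bran, soybean meal, canola meal. Binding constraints: lysine, calcium, phosphorus.
Optimal quantities: barley bran = 1.526 kg, soybean meal = 0.3735 kg, canola meal = 1.319 kg.
Cost = 0.2·1.526 + 0.53·0.3735 + 0.47·1.319 = 1.1231.

$1.12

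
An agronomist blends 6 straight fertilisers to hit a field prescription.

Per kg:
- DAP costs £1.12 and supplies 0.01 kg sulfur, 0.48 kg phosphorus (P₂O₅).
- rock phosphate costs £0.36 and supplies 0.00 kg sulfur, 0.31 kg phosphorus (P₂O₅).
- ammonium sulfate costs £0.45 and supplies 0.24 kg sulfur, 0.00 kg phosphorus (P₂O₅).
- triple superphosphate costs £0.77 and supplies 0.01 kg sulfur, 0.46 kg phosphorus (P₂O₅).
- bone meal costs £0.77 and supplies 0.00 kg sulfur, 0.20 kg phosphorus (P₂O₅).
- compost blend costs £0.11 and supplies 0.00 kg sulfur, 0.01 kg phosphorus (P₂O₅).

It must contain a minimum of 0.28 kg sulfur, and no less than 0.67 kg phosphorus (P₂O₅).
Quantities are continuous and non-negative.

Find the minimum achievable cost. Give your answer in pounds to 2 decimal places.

£1.30

Set it up as a linear program. Let x1 = kg of DAP, x2 = kg of rock phosphate, x3 = kg of ammonium sulfate, x4 = kg of triple superphosphate, x5 = kg of bone meal, x6 = kg of compost blend.
min 1.12x1 + 0.36x2 + 0.45x3 + 0.77x4 + 0.77x5 + 0.11x6 with:
  0.01x1 + 0.24x3 + 0.01x4 ≥ 0.28   (sulfur)
  0.48x1 + 0.31x2 + 0.46x4 + 0.2x5 + 0.01x6 ≥ 0.67   (phosphorus (P₂O₅))
  x1, x2, x3, x4, x5, x6 ≥ 0.
The optimal basis is {rock phosphate, ammonium sulfate}; DAP, triple superphosphate, bone meal, compost blend drop out. Binding constraints: sulfur and phosphorus (P₂O₅).
Solving gives x2 = 2.161, x3 = 1.167.
Cost = 0.36·2.161 + 0.45·1.167 = 1.3031.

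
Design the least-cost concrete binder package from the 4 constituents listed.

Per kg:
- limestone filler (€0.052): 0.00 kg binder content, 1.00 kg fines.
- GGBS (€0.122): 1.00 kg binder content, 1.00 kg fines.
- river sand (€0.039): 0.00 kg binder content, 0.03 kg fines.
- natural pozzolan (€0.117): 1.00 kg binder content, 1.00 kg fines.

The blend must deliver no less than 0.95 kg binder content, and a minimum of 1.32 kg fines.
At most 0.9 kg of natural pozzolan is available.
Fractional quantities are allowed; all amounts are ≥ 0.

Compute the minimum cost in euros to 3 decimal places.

€0.131

Set it up as a linear program. Let x1 = kg of limestone filler, x2 = kg of GGBS, x3 = kg of river sand, x4 = kg of natural pozzolan.
min 0.052x1 + 0.122x2 + 0.039x3 + 0.117x4 with:
  1x2 + 1x4 ≥ 0.95   (binder content)
  1x1 + 1x2 + 0.03x3 + 1x4 ≥ 1.32   (fines)
  x4 ≤ 0.9
  x1, x2, x3, x4 ≥ 0.
The cheapest feasible vertex uses only limestone filler, GGBS, natural pozzolan; river sand is not used. The binder content, fines, the natural pozzolan cap requirements are met with equality.
So limestone filler = 0.37 kg, GGBS = 0.05 kg, natural pozzolan = 0.9 kg.
Cost = 0.052·0.37 + 0.122·0.05 + 0.117·0.9 = 0.13064.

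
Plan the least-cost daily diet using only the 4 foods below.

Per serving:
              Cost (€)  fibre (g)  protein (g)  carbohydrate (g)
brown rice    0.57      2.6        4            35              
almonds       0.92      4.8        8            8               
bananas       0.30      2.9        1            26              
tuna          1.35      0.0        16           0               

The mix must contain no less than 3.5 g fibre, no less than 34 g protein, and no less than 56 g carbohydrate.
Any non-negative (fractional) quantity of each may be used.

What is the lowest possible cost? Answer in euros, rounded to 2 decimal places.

€3.24

This is a linear program. Let x1 = servings of brown rice, x2 = servings of almonds, x3 = servings of bananas, x4 = servings of tuna.
min 0.57x1 + 0.92x2 + 0.3x3 + 1.35x4 subject to:
  2.6x1 + 4.8x2 + 2.9x3 ≥ 3.5   (fibre)
  4x1 + 8x2 + 1x3 + 16x4 ≥ 34   (protein)
  35x1 + 8x2 + 26x3 ≥ 56   (carbohydrate)
  x1, x2, x3, x4 ≥ 0.
The optimal basis is {brown rice, tuna}; almonds, bananas drop out. There the protein and carbohydrate constraints are tight.
That vertex is x1 = 1.6, x4 = 1.725.
Cost = 0.57·1.6 + 1.35·1.725 = 3.2408.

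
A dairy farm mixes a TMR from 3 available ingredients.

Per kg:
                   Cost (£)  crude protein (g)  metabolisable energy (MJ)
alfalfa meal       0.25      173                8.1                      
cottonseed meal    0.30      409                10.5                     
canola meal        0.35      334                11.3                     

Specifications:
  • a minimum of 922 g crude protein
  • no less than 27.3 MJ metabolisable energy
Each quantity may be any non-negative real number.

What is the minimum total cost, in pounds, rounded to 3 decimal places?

£0.780

Set it up as a linear program. Let x1 = kg of alfalfa meal, x2 = kg of cottonseed meal, x3 = kg of canola meal.
Minimize 0.25x1 + 0.3x2 + 0.35x3 with:
  173x1 + 409x2 + 334x3 ≥ 922   (crude protein)
  8.1x1 + 10.5x2 + 11.3x3 ≥ 27.3   (metabolisable energy)
  x1, x2, x3 ≥ 0.
The optimal basis is {cottonseed meal}; alfalfa meal, canola meal drop out. The metabolisable energy requirement is met with equality.
So cottonseed meal = 2.6 kg.
Cost = 0.3·2.6 = 0.78000.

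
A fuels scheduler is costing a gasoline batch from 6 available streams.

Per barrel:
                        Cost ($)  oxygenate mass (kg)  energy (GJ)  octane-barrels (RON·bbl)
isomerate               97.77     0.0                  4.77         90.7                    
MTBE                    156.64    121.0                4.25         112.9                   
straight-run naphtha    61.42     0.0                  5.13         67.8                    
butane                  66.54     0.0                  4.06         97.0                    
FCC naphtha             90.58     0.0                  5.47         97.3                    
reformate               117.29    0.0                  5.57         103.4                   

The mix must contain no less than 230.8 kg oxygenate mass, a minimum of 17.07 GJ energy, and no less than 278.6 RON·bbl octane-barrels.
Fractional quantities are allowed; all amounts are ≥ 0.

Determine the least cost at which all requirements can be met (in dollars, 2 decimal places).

$406.10

This is a linear program. Let x1 = barrels of isomerate, x2 = barrels of MTBE, x3 = barrels of straight-run naphtha, x4 = barrels of butane, x5 = barrels of FCC naphtha, x6 = barrels of reformate.
Minimize 97.77x1 + 156.64x2 + 61.42x3 + 66.54x4 + 90.58x5 + 117.29x6 subject to:
  121x2 ≥ 230.8   (oxygenate mass)
  4.77x1 + 4.25x2 + 5.13x3 + 4.06x4 + 5.47x5 + 5.57x6 ≥ 17.07   (energy)
  90.7x1 + 112.9x2 + 67.8x3 + 97x4 + 97.3x5 + 103.4x6 ≥ 278.6   (octane-barrels)
  x1, x2, x3, x4, x5, x6 ≥ 0.
The optimal basis is {MTBE, straight-run naphtha}; isomerate, butane, FCC naphtha, reformate drop out. The oxygenate mass and energy requirements are met with equality.
That vertex is x2 = 1.90744, x3 = 1.74725.
Total cost: 156.64·1.90744 + 61.42·1.74725 = 406.0975.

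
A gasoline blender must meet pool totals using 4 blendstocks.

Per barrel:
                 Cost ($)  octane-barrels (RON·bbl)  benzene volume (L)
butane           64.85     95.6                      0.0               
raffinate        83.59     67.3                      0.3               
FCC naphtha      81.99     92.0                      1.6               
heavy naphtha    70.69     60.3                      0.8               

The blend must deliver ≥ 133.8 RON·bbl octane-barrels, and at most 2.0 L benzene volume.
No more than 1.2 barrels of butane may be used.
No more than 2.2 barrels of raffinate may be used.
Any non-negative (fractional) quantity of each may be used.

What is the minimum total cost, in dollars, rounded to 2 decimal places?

This is a linear program. Let x1 = barrels of butane, x2 = barrels of raffinate, x3 = barrels of FCC naphtha, x4 = barrels of heavy naphtha.
Minimize 64.85x1 + 83.59x2 + 81.99x3 + 70.69x4 with:
  95.6x1 + 67.3x2 + 92x3 + 60.3x4 ≥ 133.8   (octane-barrels)
  0.3x2 + 1.6x3 + 0.8x4 ≤ 2   (benzene volume)
  x1 ≤ 1.2
  x2 ≤ 2.2
  x1, x2, x3, x4 ≥ 0.
The cheapest feasible vertex uses only butane, FCC naphtha; raffinate, heavy naphtha are not used. The octane-barrels and the butane cap requirements are met with equality.
That vertex is x1 = 1.2, x3 = 0.2074.
Cost = 64.85·1.2 + 81.99·0.2074 = 94.8247.

$94.82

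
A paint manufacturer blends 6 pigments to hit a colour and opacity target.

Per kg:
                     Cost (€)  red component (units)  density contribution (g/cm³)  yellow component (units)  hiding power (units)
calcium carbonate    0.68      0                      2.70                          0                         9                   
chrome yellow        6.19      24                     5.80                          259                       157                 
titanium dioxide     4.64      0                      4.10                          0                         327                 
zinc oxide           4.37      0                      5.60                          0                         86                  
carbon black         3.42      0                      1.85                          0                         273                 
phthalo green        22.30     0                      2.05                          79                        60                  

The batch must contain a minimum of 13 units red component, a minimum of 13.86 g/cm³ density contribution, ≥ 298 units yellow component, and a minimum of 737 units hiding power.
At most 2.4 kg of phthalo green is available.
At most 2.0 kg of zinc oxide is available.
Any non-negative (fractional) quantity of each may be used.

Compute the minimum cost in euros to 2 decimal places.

€14.83

Let x1 = kg of calcium carbonate, x2 = kg of chrome yellow, x3 = kg of titanium dioxide, x4 = kg of zinc oxide, x5 = kg of carbon black, x6 = kg of phthalo green.
Minimize 0.68x1 + 6.19x2 + 4.64x3 + 4.37x4 + 3.42x5 + 22.3x6 subject to:
  24x2 ≥ 13   (red component)
  2.7x1 + 5.8x2 + 4.1x3 + 5.6x4 + 1.85x5 + 2.05x6 ≥ 13.86   (density contribution)
  259x2 + 79x6 ≥ 298   (yellow component)
  9x1 + 157x2 + 327x3 + 86x4 + 273x5 + 60x6 ≥ 737   (hiding power)
  x6 ≤ 2.4
  x4 ≤ 2
  x1, x2, x3, x4, x5, x6 ≥ 0.
The optimal basis is {calcium carbonate, chrome yellow, carbon black}; titanium dioxide, zinc oxide, phthalo green drop out. Binding constraints: density contribution, yellow component, hiding power.
Solving gives x1 = 1.295, x2 = 1.151, x5 = 1.995.
Hence cost = 0.68·1.295 + 6.19·1.151 + 3.42·1.995 = €14.8282.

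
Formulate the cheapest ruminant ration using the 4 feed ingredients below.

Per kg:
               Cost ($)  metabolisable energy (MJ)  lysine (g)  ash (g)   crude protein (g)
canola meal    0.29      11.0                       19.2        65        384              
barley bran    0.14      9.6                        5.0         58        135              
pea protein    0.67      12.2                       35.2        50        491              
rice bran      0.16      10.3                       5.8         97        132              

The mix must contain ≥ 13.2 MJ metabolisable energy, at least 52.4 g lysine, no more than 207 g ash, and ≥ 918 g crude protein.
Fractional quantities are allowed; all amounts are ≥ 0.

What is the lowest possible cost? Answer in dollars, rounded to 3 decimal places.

$0.791

Let x1 = kg of canola meal, x2 = kg of barley bran, x3 = kg of pea protein, x4 = kg of rice bran.
Minimize 0.29x1 + 0.14x2 + 0.67x3 + 0.16x4 with:
  11x1 + 9.6x2 + 12.2x3 + 10.3x4 ≥ 13.2   (metabolisable energy)
  19.2x1 + 5x2 + 35.2x3 + 5.8x4 ≥ 52.4   (lysine)
  65x1 + 58x2 + 50x3 + 97x4 ≤ 207   (ash)
  384x1 + 135x2 + 491x3 + 132x4 ≥ 918   (crude protein)
  x1, x2, x3, x4 ≥ 0.
The cheapest feasible vertex uses only canola meal; barley bran, pea protein, rice bran are not used. The lysine requirement is met with equality.
That vertex is x1 = 2.729.
Hence cost = 0.29·2.729 = $0.79141.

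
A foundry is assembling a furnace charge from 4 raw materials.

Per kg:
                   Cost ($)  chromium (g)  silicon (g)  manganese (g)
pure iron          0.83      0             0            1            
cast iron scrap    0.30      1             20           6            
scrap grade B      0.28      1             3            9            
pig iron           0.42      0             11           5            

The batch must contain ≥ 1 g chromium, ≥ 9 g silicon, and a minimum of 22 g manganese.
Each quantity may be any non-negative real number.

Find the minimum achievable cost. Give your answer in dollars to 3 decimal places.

Set it up as a linear program. Let x1 = kg of pure iron, x2 = kg of cast iron scrap, x3 = kg of scrap grade B, x4 = kg of pig iron.
min 0.83x1 + 0.3x2 + 0.28x3 + 0.42x4 with:
  1x2 + 1x3 ≥ 1   (chromium)
  20x2 + 3x3 + 11x4 ≥ 9   (silicon)
  1x1 + 6x2 + 9x3 + 5x4 ≥ 22   (manganese)
  x1, x2, x3, x4 ≥ 0.
The cheapest feasible vertex uses only cast iron scrap, scrap grade B; pure iron, pig iron are not used. Binding constraints: silicon and manganese.
So cast iron scrap = 0.09259 kg, scrap grade B = 2.383 kg.
Objective = 0.3·0.09259 + 0.28·2.383 = 0.69502.

$0.695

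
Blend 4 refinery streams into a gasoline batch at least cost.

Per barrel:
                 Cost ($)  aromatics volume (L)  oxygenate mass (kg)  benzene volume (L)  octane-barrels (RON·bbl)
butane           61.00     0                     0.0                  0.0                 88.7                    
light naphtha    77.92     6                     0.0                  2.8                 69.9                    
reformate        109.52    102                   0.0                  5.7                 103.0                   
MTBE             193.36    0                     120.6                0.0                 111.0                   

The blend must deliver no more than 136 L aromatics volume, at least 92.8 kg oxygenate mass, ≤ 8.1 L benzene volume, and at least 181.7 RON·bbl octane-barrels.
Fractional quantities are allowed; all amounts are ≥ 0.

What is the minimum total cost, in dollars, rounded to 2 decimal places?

$215.01

Let x1 = barrels of butane, x2 = barrels of light naphtha, x3 = barrels of reformate, x4 = barrels of MTBE.
Minimize 61x1 + 77.92x2 + 109.52x3 + 193.36x4 subject to:
  6x2 + 102x3 ≤ 136   (aromatics volume)
  120.6x4 ≥ 92.8   (oxygenate mass)
  2.8x2 + 5.7x3 ≤ 8.1   (benzene volume)
  88.7x1 + 69.9x2 + 103x3 + 111x4 ≥ 181.7   (octane-barrels)
  x1, x2, x3, x4 ≥ 0.
The optimal basis is {butane, MTBE}; light naphtha, reformate drop out. Binding constraints: oxygenate mass and octane-barrels.
So butane = 1.08554 barrels, MTBE = 0.769486 barrels.
Total cost: 61·1.08554 + 193.36·0.769486 = 215.0058.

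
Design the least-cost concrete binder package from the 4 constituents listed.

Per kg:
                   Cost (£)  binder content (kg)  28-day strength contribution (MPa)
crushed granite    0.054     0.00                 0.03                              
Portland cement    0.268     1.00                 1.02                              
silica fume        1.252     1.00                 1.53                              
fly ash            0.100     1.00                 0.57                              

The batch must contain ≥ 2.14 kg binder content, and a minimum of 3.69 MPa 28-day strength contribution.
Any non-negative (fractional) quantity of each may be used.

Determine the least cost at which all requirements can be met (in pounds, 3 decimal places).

£0.647

Treat it as an LP. Let x1 = kg of crushed granite, x2 = kg of Portland cement, x3 = kg of silica fume, x4 = kg of fly ash.
Minimise 0.054x1 + 0.268x2 + 1.252x3 + 0.1x4 s.t.:
  1x2 + 1x3 + 1x4 ≥ 2.14   (binder content)
  0.03x1 + 1.02x2 + 1.53x3 + 0.57x4 ≥ 3.69   (28-day strength contribution)
  x1, x2, x3, x4 ≥ 0.
The optimal basis is {fly ash}; crushed granite, Portland cement, silica fume drop out. The 28-day strength contribution requirement is met with equality.
That vertex is x4 = 6.474.
Cost = 0.1·6.474 = 0.64740.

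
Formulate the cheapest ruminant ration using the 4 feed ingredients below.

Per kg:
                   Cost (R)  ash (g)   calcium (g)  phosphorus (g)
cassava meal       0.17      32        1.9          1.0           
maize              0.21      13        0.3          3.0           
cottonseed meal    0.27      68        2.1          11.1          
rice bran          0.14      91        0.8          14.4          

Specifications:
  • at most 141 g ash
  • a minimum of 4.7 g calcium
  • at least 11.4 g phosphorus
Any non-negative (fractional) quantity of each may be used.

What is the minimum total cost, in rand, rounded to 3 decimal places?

R0.464

Let x1 = kg of cassava meal, x2 = kg of maize, x3 = kg of cottonseed meal, x4 = kg of rice bran.
Minimize 0.17x1 + 0.21x2 + 0.27x3 + 0.14x4 with:
  32x1 + 13x2 + 68x3 + 91x4 ≤ 141   (ash)
  1.9x1 + 0.3x2 + 2.1x3 + 0.8x4 ≥ 4.7   (calcium)
  1x1 + 3x2 + 11.1x3 + 14.4x4 ≥ 11.4   (phosphorus)
  x1, x2, x3, x4 ≥ 0.
At the optimum only cassava meal, rice bran are positive (maize, cottonseed meal = 0). The calcium and phosphorus requirements are met with equality.
So cassava meal = 2.205 kg, rice bran = 0.6386 kg.
Cost = 0.17·2.205 + 0.14·0.6386 = 0.46425.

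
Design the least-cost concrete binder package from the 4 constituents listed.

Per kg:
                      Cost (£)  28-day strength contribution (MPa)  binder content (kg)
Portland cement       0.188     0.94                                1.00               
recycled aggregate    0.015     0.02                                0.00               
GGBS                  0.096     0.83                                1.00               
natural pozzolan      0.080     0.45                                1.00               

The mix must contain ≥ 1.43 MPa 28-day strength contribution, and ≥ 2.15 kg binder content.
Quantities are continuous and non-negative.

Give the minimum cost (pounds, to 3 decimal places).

£0.191

Let x1 = kg of Portland cement, x2 = kg of recycled aggregate, x3 = kg of GGBS, x4 = kg of natural pozzolan.
Minimise 0.188x1 + 0.015x2 + 0.096x3 + 0.08x4 with:
  0.94x1 + 0.02x2 + 0.83x3 + 0.45x4 ≥ 1.43   (28-day strength contribution)
  1x1 + 1x3 + 1x4 ≥ 2.15   (binder content)
  x1, x2, x3, x4 ≥ 0.
At the optimum only GGBS, natural pozzolan are positive (Portland cement, recycled aggregate = 0). The 28-day strength contribution and binder content requirements are met with equality.
That vertex is x3 = 1.217, x4 = 0.9329.
Hence cost = 0.096·1.217 + 0.08·0.9329 = £0.19146.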